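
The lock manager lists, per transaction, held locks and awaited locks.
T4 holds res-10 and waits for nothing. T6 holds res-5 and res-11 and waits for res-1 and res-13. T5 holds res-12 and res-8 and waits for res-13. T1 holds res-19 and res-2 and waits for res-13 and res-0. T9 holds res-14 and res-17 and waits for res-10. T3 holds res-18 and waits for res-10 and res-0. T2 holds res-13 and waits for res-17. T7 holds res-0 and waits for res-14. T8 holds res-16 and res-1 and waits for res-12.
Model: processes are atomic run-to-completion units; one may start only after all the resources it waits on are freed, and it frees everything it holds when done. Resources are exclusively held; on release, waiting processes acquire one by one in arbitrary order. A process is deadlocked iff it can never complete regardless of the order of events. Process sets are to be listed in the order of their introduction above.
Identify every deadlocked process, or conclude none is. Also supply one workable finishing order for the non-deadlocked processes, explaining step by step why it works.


Nothing here is deadlocked.
Key observation: there is no circular wait here — follow any chain and it reaches a process that is free to run now.
A valid finishing order for the others: T4, T9, T2, T5, T7, T1, T3, T8, T6.
Verifying each step:
  run T4 (it waits on nothing); releases res-10
  run T9 (all its waits — res-10 — are resolved); releases res-14 and res-17
  run T2 (all its waits — res-17 — are resolved); releases res-13
  run T5 (all its waits — res-13 — are resolved); releases res-12 and res-8
  run T7 (all its waits — res-14 — are resolved); releases res-0
  run T1 (all its waits — res-13 and res-0 — are resolved); releases res-19 and res-2
  run T3 (all its waits — res-10 and res-0 — are resolved); releases res-18
  run T8 (all its waits — res-12 — are resolved); releases res-16 and res-1
  run T6 (all its waits — res-1 and res-13 — are resolved); releases res-5 and res-11


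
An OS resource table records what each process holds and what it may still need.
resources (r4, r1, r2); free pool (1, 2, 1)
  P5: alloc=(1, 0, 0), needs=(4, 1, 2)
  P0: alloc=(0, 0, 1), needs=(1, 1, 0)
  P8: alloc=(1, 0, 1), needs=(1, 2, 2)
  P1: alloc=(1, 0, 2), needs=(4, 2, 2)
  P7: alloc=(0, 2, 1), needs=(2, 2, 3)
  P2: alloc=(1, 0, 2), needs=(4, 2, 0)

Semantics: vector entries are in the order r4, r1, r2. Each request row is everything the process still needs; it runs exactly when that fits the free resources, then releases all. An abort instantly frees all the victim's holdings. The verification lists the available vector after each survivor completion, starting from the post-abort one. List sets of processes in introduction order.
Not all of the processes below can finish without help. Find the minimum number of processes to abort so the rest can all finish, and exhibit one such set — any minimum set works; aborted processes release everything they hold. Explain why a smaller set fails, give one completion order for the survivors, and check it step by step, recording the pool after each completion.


The answer: abort P5 and P2.
Key observation: P1 could never have finished before the abort; with (2, 0, 2) returned by P5 and P2, it fits at step 3.
Why nothing smaller works — every single abort fails: P5 alone leaves P1 blocked (short on r4); P0 alone leaves P5 blocked (short on r4); P8 alone leaves P5 blocked (short on r4); P1 alone leaves P5 blocked (short on r4); P7 alone leaves P5 blocked (short on r4); P2 alone leaves P5 blocked (short on r4).
Survivors finish in the order: P8, P0, P1, P7. Check, step by step (pool after the aborts first):
  pool = (3, 2, 3)
  P8 needs (1, 2, 2) <= (3, 2, 3) -> finishes; pool += (1, 0, 1) = (4, 2, 4)
  P0 needs (1, 1, 0) <= (4, 2, 4) -> finishes; pool += (0, 0, 1) = (4, 2, 5)
  P1 needs (4, 2, 2) <= (4, 2, 5) -> finishes; pool += (1, 0, 2) = (5, 2, 7)
  P7 needs (2, 2, 3) <= (5, 2, 7) -> finishes; pool += (0, 2, 1) = (5, 4, 8)


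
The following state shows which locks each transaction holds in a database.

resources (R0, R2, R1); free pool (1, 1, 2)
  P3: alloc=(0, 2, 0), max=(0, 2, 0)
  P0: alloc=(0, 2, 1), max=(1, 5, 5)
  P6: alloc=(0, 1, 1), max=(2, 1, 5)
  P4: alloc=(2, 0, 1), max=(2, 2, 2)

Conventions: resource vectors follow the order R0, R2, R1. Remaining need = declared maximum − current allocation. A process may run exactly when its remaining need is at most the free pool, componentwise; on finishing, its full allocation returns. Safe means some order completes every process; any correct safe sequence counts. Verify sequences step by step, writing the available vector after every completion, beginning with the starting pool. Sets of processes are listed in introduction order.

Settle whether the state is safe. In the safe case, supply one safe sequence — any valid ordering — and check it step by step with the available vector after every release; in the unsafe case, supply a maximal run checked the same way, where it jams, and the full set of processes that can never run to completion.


UNSAFE — no complete ordering exists.
Key observation: R1 is the bottleneck — with P3, P4 done the pool holds (3, 3, 3), short of every remaining need.
Going as far as possible: P3, P4; after that, nothing fits. Check, step by step:
  pool = (1, 1, 2)
  P3 needs (0, 0, 0) <= (1, 1, 2) -> finishes; pool += (0, 2, 0) = (1, 3, 2)
  P4 needs (0, 2, 1) <= (1, 3, 2) -> finishes; pool += (2, 0, 1) = (3, 3, 3)
  P0 cannot run: need (1, 3, 4) vs free (3, 3, 3) (insufficient R1)
  P6 cannot run: need (2, 0, 4) vs free (3, 3, 3) (insufficient R1)
Processes that can never finish: P0 and P6.


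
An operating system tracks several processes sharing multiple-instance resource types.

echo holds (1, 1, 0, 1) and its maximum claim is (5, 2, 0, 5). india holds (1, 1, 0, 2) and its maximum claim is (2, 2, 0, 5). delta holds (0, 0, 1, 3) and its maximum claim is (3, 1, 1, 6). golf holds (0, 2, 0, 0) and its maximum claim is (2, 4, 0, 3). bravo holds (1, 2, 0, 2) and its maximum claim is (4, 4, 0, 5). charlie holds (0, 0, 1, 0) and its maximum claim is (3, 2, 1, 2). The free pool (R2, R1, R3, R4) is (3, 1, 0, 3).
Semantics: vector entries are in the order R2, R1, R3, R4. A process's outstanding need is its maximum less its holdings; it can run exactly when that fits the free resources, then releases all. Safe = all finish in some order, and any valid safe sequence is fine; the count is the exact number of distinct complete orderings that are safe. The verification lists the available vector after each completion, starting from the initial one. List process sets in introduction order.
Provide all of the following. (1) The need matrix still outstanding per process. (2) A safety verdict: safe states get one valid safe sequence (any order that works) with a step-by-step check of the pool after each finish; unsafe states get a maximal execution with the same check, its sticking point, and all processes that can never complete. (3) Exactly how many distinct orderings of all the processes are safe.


(1) Need matrix, components ordered R2, R1, R3, R4:
  echo: (4, 1, 0, 4)
  india: (1, 1, 0, 3)
  delta: (3, 1, 0, 3)
  golf: (2, 2, 0, 3)
  bravo: (3, 2, 0, 3)
  charlie: (3, 2, 0, 2)
(2) The state is SAFE; one workable sequence: india, charlie, delta, echo, bravo, golf.
Key observation: reading the order forward, india is the first process whose need (1, 1, 0, 3) meets the free pool (3, 1, 0, 3) exactly on a resource it requests.
Walking it through:
  pool = (3, 1, 0, 3)
  india needs (1, 1, 0, 3) <= (3, 1, 0, 3) -> finishes; pool += (1, 1, 0, 2) = (4, 2, 0, 5)
  charlie needs (3, 2, 0, 2) <= (4, 2, 0, 5) -> finishes; pool += (0, 0, 1, 0) = (4, 2, 1, 5)
  delta needs (3, 1, 0, 3) <= (4, 2, 1, 5) -> finishes; pool += (0, 0, 1, 3) = (4, 2, 2, 8)
  echo needs (4, 1, 0, 4) <= (4, 2, 2, 8) -> finishes; pool += (1, 1, 0, 1) = (5, 3, 2, 9)
  bravo needs (3, 2, 0, 3) <= (5, 3, 2, 9) -> finishes; pool += (1, 2, 0, 2) = (6, 5, 2, 11)
  golf needs (2, 2, 0, 3) <= (6, 5, 2, 11) -> finishes; pool += (0, 2, 0, 0) = (6, 7, 2, 11)
(3) Exactly 144 of the possible complete orderings are safe sequences.


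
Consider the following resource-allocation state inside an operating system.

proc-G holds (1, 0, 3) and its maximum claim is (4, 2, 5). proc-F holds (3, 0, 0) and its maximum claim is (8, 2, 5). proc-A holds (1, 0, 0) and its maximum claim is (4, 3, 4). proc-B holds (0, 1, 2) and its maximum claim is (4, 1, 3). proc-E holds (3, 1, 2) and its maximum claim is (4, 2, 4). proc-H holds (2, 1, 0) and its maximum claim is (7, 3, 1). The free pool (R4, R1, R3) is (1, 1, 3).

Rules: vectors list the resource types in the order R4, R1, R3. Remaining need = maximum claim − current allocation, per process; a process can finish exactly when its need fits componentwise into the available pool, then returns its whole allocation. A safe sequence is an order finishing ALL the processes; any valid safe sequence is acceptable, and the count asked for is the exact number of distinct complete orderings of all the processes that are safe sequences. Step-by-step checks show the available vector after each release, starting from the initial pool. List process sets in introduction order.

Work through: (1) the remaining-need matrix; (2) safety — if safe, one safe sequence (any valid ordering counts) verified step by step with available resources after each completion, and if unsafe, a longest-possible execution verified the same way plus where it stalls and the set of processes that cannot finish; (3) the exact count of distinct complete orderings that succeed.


(1) Outstanding need per process (order R4, R1, R3):
  proc-G: (3, 2, 2)
  proc-F: (5, 2, 5)
  proc-A: (3, 3, 4)
  proc-B: (4, 0, 1)
  proc-E: (1, 1, 2)
  proc-H: (5, 2, 1)
(2) SAFE. One safe sequence: proc-E, proc-G, proc-B, proc-H, proc-A, proc-F.
Key observation: reading the order forward, proc-E is the first process whose need (1, 1, 2) meets the free pool (1, 1, 3) exactly on a resource it requests.
Step-by-step check:
  pool = (1, 1, 3)
  proc-E: need (1, 1, 2) fits (1, 1, 3); releases (3, 1, 2), pool now (4, 2, 5)
  proc-G: need (3, 2, 2) fits (4, 2, 5); releases (1, 0, 3), pool now (5, 2, 8)
  proc-B: need (4, 0, 1) fits (5, 2, 8); releases (0, 1, 2), pool now (5, 3, 10)
  proc-H: need (5, 2, 1) fits (5, 3, 10); releases (2, 1, 0), pool now (7, 4, 10)
  proc-A: need (3, 3, 4) fits (7, 4, 10); releases (1, 0, 0), pool now (8, 4, 10)
  proc-F: need (5, 2, 5) fits (8, 4, 10); releases (3, 0, 0), pool now (11, 4, 10)
(3) Precisely 28 of the possible complete orderings are safe sequences.


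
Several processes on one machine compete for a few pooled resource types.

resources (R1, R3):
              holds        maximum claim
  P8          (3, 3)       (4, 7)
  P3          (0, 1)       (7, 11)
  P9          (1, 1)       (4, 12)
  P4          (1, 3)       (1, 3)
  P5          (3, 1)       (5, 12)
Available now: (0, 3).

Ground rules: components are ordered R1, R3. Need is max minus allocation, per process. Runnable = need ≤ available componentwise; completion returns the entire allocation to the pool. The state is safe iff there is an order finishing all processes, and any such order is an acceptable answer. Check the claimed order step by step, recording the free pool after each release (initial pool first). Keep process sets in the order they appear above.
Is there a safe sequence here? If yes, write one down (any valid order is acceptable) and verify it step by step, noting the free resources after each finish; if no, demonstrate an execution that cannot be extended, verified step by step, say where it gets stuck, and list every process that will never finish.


UNSAFE.
Key observation: even finishing P4, P8 leaves just (4, 9) free — too little R3 for any of the remaining processes.
A maximal execution: P4, P8 — then nothing else fits. Verifying each step:
  pool = (0, 3)
  P4: need (0, 0) fits (0, 3); releases (1, 3), pool now (1, 6)
  P8: need (1, 4) fits (1, 6); releases (3, 3), pool now (4, 9)
  P3 still needs (7, 10) but only (4, 9) is free — short on R1 and R3
  P9 still needs (3, 11) but only (4, 9) is free — short on R3
  P5 still needs (2, 11) but only (4, 9) is free — short on R3
Never able to finish: P3, P9 and P5.


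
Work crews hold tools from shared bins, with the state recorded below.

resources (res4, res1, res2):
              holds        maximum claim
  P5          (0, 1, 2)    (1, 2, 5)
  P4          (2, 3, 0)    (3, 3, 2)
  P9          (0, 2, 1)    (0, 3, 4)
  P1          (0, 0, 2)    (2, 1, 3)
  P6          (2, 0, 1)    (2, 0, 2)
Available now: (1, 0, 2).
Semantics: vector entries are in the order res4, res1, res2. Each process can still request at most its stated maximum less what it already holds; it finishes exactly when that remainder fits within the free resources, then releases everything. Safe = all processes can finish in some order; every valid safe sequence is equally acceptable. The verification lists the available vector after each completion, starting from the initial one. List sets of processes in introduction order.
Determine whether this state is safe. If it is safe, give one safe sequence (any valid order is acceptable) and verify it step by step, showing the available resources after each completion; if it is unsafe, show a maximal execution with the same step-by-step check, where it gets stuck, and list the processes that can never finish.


The state is SAFE; one workable sequence: P6, P4, P5, P9, P1.
Key observation: the order's first zero-slack moment is P5 ((1, 1, 3) needed, (5, 3, 3) free — a requested resource with nothing to spare).
Step-by-step check:
  pool = (1, 0, 2)
  P6: need (0, 0, 1) fits (1, 0, 2); releases (2, 0, 1), pool now (3, 0, 3)
  P4: need (1, 0, 2) fits (3, 0, 3); releases (2, 3, 0), pool now (5, 3, 3)
  P5: need (1, 1, 3) fits (5, 3, 3); releases (0, 1, 2), pool now (5, 4, 5)
  P9: need (0, 1, 3) fits (5, 4, 5); releases (0, 2, 1), pool now (5, 6, 6)
  P1: need (2, 1, 1) fits (5, 6, 6); releases (0, 0, 2), pool now (5, 6, 8)


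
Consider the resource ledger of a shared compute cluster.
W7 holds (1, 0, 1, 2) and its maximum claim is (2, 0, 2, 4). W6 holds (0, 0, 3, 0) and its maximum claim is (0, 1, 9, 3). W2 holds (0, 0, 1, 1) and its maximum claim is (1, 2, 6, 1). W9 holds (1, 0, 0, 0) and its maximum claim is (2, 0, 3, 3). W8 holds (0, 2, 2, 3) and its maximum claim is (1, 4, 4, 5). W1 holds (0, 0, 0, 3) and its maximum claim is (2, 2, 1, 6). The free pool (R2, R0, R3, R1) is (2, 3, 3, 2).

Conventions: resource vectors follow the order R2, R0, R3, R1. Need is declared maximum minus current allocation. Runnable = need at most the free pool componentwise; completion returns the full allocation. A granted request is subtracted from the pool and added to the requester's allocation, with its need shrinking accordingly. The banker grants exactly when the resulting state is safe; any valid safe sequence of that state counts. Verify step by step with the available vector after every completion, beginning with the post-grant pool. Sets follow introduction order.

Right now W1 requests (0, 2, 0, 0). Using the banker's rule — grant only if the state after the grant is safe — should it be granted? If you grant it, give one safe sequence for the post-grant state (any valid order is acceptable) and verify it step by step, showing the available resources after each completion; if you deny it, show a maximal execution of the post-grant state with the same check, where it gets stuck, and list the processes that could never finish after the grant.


GRANT — the state after the grant stays safe, e.g. via W7, W1, W8, W9, W2, W6.
Key observation: even at the reduced pool (2, 1, 3, 2), W7 fits immediately, so safety survives the grant.
Verifying the post-grant state step by step:
  pool = (2, 1, 3, 2)
  W7 needs (1, 0, 1, 2) <= (2, 1, 3, 2) -> finishes; pool += (1, 0, 1, 2) = (3, 1, 4, 4)
  W1 needs (2, 0, 1, 3) <= (3, 1, 4, 4) -> finishes; pool += (0, 2, 0, 3) = (3, 3, 4, 7)
  W8 needs (1, 2, 2, 2) <= (3, 3, 4, 7) -> finishes; pool += (0, 2, 2, 3) = (3, 5, 6, 10)
  W9 needs (1, 0, 3, 3) <= (3, 5, 6, 10) -> finishes; pool += (1, 0, 0, 0) = (4, 5, 6, 10)
  W2 needs (1, 2, 5, 0) <= (4, 5, 6, 10) -> finishes; pool += (0, 0, 1, 1) = (4, 5, 7, 11)
  W6 needs (0, 1, 6, 3) <= (4, 5, 7, 11) -> finishes; pool += (0, 0, 3, 0) = (4, 5, 10, 11)


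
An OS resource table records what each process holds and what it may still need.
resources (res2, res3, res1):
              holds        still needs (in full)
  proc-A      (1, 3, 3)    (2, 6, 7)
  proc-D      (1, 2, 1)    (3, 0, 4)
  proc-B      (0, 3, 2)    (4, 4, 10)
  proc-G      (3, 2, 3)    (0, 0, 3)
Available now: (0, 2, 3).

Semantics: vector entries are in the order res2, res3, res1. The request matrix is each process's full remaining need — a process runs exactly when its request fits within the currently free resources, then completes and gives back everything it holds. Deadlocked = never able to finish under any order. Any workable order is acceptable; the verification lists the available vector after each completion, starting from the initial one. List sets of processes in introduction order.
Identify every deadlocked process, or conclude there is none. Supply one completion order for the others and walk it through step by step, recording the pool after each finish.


The deadlocked set is empty.
Key observation: there is always a runnable process — proc-G first — so the state unwinds completely.
A valid finishing order for the others: proc-G, proc-D, proc-A, proc-B. Walking it through:
  pool = (0, 2, 3)
  proc-G needs (0, 0, 3) <= (0, 2, 3) -> finishes; pool += (3, 2, 3) = (3, 4, 6)
  proc-D needs (3, 0, 4) <= (3, 4, 6) -> finishes; pool += (1, 2, 1) = (4, 6, 7)
  proc-A needs (2, 6, 7) <= (4, 6, 7) -> finishes; pool += (1, 3, 3) = (5, 9, 10)
  proc-B needs (4, 4, 10) <= (5, 9, 10) -> finishes; pool += (0, 3, 2) = (5, 12, 12)


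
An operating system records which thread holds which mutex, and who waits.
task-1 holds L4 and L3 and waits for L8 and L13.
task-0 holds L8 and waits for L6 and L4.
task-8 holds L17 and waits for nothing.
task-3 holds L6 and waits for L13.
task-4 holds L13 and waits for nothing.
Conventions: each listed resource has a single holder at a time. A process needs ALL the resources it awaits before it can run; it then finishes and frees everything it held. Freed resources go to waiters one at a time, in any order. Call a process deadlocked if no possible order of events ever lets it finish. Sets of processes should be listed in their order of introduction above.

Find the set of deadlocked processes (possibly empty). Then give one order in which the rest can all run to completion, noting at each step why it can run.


The deadlocked set is task-1 and task-0.
Key observation: the knot is the closed ring of waits task-1 -> task-0 -> task-1; no other process is dragged down with it.
The rest can finish in the order task-8, task-4, task-3.
Step-by-step check:
  run task-8 (it waits on nothing); releases L17
  run task-4 (it waits on nothing); releases L13
  run task-3 (all its waits — L13 — are resolved); releases L6


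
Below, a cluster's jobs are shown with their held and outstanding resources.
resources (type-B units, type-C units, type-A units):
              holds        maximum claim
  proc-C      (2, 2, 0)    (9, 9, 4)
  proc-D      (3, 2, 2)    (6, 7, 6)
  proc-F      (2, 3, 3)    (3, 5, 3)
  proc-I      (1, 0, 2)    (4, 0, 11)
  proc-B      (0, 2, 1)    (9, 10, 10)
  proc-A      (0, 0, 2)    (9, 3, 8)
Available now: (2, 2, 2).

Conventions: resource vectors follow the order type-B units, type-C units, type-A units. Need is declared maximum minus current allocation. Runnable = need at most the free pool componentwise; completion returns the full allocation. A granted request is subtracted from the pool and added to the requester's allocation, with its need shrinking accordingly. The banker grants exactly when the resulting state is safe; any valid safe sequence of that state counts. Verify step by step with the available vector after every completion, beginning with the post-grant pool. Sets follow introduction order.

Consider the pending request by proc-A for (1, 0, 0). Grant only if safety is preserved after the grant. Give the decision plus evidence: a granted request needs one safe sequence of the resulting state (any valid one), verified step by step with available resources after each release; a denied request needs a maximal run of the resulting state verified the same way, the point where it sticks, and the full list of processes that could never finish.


DENY. Granting would leave the state unsafe.
Key observation: after proc-F, proc-D the pool peaks at (6, 7, 7), and each blocked process is short somewhere: proc-C on type-B units; proc-I on type-A units; proc-B on type-B units, type-C units, type-A units; proc-A on type-B units.
Pretend the grant happened; the run proc-F, proc-D goes as far as possible. Verifying each step:
  pool = (1, 2, 2)
  run proc-F (needs (1, 2, 0), free (1, 2, 2)); after release of (2, 3, 3) the pool is (3, 5, 5)
  run proc-D (needs (3, 5, 4), free (3, 5, 5)); after release of (3, 2, 2) the pool is (6, 7, 7)
  blocked: proc-C wants (7, 7, 4), pool (6, 7, 7) — not enough type-B units
  blocked: proc-I wants (3, 0, 9), pool (6, 7, 7) — not enough type-A units
  blocked: proc-B wants (9, 8, 9), pool (6, 7, 7) — not enough type-B units, type-C units and type-A units
  blocked: proc-A wants (8, 3, 6), pool (6, 7, 7) — not enough type-B units
Post-grant, the permanently blocked set is proc-C, proc-I, proc-B and proc-A.


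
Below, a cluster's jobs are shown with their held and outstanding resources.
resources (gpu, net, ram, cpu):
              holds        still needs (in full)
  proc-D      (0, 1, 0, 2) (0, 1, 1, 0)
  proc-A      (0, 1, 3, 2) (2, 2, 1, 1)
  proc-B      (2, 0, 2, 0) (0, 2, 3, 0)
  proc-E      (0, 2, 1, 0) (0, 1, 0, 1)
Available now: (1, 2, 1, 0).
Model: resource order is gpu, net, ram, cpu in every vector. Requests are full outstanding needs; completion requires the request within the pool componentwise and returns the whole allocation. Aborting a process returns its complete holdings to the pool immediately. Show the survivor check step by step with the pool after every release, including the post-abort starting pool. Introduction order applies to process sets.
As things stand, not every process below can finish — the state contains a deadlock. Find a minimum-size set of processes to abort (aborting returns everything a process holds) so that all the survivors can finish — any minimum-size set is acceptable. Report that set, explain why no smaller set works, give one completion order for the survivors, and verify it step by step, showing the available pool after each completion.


Minimum abort set: proc-B.
Key observation: proc-A had no path to completion before; after the abort of proc-B ((2, 0, 2, 0) returned), step 2 is where it fits.
No smaller set exists: with zero aborts the deadlock remains.
Survivors finish in the order: proc-D, proc-A, proc-E. Walking it through (pool after the aborts first):
  pool = (3, 2, 3, 0)
  proc-D: need (0, 1, 1, 0) fits (3, 2, 3, 0); releases (0, 1, 0, 2), pool now (3, 3, 3, 2)
  proc-A: need (2, 2, 1, 1) fits (3, 3, 3, 2); releases (0, 1, 3, 2), pool now (3, 4, 6, 4)
  proc-E: need (0, 1, 0, 1) fits (3, 4, 6, 4); releases (0, 2, 1, 0), pool now (3, 6, 7, 4)


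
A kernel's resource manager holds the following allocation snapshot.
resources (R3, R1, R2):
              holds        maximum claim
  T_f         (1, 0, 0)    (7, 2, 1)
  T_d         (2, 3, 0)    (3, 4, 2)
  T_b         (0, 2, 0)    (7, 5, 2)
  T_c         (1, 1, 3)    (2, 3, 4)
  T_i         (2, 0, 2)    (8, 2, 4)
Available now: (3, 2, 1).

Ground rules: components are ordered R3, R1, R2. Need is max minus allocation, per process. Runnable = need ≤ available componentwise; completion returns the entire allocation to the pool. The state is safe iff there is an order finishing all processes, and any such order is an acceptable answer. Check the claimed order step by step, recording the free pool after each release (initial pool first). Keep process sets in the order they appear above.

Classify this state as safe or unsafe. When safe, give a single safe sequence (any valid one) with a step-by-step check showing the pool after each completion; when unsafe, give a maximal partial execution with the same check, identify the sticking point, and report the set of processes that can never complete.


SAFE. One safe sequence: T_c, T_d, T_i, T_f, T_b.
Key observation: the order's first zero-slack moment is T_c ((1, 2, 1) needed, (3, 2, 1) free — a requested resource with nothing to spare).
Step-by-step check:
  pool = (3, 2, 1)
  run T_c (needs (1, 2, 1), free (3, 2, 1)); after release of (1, 1, 3) the pool is (4, 3, 4)
  run T_d (needs (1, 1, 2), free (4, 3, 4)); after release of (2, 3, 0) the pool is (6, 6, 4)
  run T_i (needs (6, 2, 2), free (6, 6, 4)); after release of (2, 0, 2) the pool is (8, 6, 6)
  run T_f (needs (6, 2, 1), free (8, 6, 6)); after release of (1, 0, 0) the pool is (9, 6, 6)
  run T_b (needs (7, 3, 2), free (9, 6, 6)); after release of (0, 2, 0) the pool is (9, 8, 6)


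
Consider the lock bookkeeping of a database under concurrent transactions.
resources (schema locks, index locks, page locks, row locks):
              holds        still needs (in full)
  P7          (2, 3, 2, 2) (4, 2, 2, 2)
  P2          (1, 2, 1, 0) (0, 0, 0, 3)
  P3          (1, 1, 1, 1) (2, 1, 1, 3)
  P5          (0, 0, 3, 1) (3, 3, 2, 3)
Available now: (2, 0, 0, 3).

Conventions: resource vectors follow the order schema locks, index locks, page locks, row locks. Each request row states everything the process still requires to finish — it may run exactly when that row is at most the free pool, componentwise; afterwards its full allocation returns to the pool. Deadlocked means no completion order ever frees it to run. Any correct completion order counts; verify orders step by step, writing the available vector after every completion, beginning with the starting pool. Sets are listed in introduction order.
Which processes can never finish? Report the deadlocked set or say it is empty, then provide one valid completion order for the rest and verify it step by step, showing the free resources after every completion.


No process is deadlocked.
Key observation: P2 fits the free pool immediately, and its release cascades until everyone finishes.
One completion order for the rest: P2, P3, P5, P7. Walking it through:
  pool = (2, 0, 0, 3)
  P2: need (0, 0, 0, 3) fits (2, 0, 0, 3); releases (1, 2, 1, 0), pool now (3, 2, 1, 3)
  P3: need (2, 1, 1, 3) fits (3, 2, 1, 3); releases (1, 1, 1, 1), pool now (4, 3, 2, 4)
  P5: need (3, 3, 2, 3) fits (4, 3, 2, 4); releases (0, 0, 3, 1), pool now (4, 3, 5, 5)
  P7: need (4, 2, 2, 2) fits (4, 3, 5, 5); releases (2, 3, 2, 2), pool now (6, 6, 7, 7)


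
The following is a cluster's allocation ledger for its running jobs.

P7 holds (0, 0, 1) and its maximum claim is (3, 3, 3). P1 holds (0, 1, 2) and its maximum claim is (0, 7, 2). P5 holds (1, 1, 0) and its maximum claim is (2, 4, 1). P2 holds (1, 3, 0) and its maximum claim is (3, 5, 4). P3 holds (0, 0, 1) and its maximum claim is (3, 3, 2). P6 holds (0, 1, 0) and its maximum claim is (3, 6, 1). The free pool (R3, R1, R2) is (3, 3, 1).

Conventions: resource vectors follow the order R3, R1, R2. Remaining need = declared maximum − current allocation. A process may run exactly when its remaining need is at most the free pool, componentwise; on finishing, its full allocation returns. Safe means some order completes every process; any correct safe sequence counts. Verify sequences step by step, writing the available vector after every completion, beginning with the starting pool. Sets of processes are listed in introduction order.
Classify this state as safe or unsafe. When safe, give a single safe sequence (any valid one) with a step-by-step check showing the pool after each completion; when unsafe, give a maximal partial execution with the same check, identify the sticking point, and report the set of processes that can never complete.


UNSAFE.
Key observation: after P3, P5, P7 the pool peaks at (4, 4, 3), and each blocked process is short somewhere: P1 on R1; P2 on R2; P6 on R1.
Going as far as possible: P3, P5, P7; after that, nothing fits. Check, step by step:
  pool = (3, 3, 1)
  P3: need (3, 3, 1) fits (3, 3, 1); releases (0, 0, 1), pool now (3, 3, 2)
  P5: need (1, 3, 1) fits (3, 3, 2); releases (1, 1, 0), pool now (4, 4, 2)
  P7: need (3, 3, 2) fits (4, 4, 2); releases (0, 0, 1), pool now (4, 4, 3)
  P1 cannot run: need (0, 6, 0) vs free (4, 4, 3) (insufficient R1)
  P2 cannot run: need (2, 2, 4) vs free (4, 4, 3) (insufficient R2)
  P6 cannot run: need (3, 5, 1) vs free (4, 4, 3) (insufficient R1)
Never able to finish: P1, P2 and P6.


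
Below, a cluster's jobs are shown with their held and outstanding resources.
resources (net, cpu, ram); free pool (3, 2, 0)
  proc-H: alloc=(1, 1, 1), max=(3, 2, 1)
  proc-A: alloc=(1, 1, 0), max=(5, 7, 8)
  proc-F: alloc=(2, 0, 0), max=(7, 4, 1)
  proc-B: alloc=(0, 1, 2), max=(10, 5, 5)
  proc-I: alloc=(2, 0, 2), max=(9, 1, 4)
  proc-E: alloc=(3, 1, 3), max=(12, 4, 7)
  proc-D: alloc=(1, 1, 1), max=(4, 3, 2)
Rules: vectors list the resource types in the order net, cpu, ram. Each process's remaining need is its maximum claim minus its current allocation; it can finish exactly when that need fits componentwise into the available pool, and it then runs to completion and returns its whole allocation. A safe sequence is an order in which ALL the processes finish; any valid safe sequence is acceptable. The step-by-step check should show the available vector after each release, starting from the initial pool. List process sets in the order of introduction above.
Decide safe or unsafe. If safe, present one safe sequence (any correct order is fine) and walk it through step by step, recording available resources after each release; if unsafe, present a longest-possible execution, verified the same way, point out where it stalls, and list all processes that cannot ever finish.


SAFE, for example via the order proc-H, proc-D, proc-F, proc-I, proc-E, proc-B, proc-A.
Key observation: proc-D is the earliest step where a requested resource binds exactly: need (3, 2, 1), pool (4, 3, 1) at its turn.
Verifying each step:
  pool = (3, 2, 0)
  proc-H needs (2, 1, 0) <= (3, 2, 0) -> finishes; pool += (1, 1, 1) = (4, 3, 1)
  proc-D needs (3, 2, 1) <= (4, 3, 1) -> finishes; pool += (1, 1, 1) = (5, 4, 2)
  proc-F needs (5, 4, 1) <= (5, 4, 2) -> finishes; pool += (2, 0, 0) = (7, 4, 2)
  proc-I needs (7, 1, 2) <= (7, 4, 2) -> finishes; pool += (2, 0, 2) = (9, 4, 4)
  proc-E needs (9, 3, 4) <= (9, 4, 4) -> finishes; pool += (3, 1, 3) = (12, 5, 7)
  proc-B needs (10, 4, 3) <= (12, 5, 7) -> finishes; pool += (0, 1, 2) = (12, 6, 9)
  proc-A needs (4, 6, 8) <= (12, 6, 9) -> finishes; pool += (1, 1, 0) = (13, 7, 9)


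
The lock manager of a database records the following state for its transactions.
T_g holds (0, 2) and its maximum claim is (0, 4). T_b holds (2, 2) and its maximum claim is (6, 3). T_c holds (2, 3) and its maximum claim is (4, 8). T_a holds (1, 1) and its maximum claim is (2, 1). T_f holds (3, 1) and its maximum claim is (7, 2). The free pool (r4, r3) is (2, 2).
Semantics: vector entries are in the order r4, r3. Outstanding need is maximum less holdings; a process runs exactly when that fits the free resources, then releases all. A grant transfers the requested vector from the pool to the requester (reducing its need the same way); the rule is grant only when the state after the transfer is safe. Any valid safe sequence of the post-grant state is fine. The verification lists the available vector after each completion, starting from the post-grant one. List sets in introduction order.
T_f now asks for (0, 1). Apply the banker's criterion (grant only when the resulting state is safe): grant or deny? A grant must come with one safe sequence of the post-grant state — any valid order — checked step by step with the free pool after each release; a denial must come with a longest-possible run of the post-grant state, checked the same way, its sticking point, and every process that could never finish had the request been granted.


DENY. Granting would leave the state unsafe.
Key observation: after T_a, T_g the pool peaks at (3, 4), and each blocked process is short somewhere: T_b on r4; T_c on r3; T_f on r4.
On the post-grant state, T_a, T_g is a maximal run — nothing extends it. Step-by-step check:
  pool = (2, 1)
  T_a needs (1, 0) <= (2, 1) -> finishes; pool += (1, 1) = (3, 2)
  T_g needs (0, 2) <= (3, 2) -> finishes; pool += (0, 2) = (3, 4)
  T_b still needs (4, 1) but only (3, 4) is free — short on r4
  T_c still needs (2, 5) but only (3, 4) is free — short on r3
  T_f still needs (4, 0) but only (3, 4) is free — short on r4
Had the request been granted, T_b, T_c and T_f could never finish.


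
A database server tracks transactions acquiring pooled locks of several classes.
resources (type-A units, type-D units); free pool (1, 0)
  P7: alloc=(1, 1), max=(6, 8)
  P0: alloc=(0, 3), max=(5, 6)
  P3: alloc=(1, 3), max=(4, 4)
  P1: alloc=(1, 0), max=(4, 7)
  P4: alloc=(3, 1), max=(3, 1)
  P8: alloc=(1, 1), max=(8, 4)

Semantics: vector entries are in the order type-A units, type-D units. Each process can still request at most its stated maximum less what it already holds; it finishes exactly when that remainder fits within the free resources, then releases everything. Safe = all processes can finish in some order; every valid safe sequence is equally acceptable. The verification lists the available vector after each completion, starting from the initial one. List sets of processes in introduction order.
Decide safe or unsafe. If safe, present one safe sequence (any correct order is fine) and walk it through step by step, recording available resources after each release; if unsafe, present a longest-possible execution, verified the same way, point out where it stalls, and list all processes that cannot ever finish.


SAFE — a valid safe sequence is P4, P3, P0, P7, P1, P8.
Key observation: the first exact fit in this order is P3 — it needs (3, 1) with (4, 1) free, meeting a requested resource to the last unit.
Step-by-step check:
  pool = (1, 0)
  P4 needs (0, 0) <= (1, 0) -> finishes; pool += (3, 1) = (4, 1)
  P3 needs (3, 1) <= (4, 1) -> finishes; pool += (1, 3) = (5, 4)
  P0 needs (5, 3) <= (5, 4) -> finishes; pool += (0, 3) = (5, 7)
  P7 needs (5, 7) <= (5, 7) -> finishes; pool += (1, 1) = (6, 8)
  P1 needs (3, 7) <= (6, 8) -> finishes; pool += (1, 0) = (7, 8)
  P8 needs (7, 3) <= (7, 8) -> finishes; pool += (1, 1) = (8, 9)


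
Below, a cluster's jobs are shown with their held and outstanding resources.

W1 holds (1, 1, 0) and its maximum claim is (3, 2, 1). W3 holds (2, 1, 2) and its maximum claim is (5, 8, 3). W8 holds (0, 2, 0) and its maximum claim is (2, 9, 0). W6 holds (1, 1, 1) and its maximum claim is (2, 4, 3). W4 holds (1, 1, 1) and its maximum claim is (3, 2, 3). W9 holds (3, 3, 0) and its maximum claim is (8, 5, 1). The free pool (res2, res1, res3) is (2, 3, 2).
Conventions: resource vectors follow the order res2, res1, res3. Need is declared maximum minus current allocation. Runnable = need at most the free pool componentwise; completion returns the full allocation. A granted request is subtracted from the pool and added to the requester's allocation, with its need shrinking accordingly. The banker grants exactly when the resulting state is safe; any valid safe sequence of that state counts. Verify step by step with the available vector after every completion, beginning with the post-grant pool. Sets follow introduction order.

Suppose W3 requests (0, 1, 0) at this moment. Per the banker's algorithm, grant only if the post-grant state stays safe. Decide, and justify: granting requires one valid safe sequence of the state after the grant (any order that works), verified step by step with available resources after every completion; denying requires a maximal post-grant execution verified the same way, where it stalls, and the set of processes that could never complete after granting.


GRANT. The post-grant state is safe; one safe sequence: W1, W4, W6, W9, W3, W8.
Key observation: after the grant the pool drops to (2, 2, 2), which still lets W1 finish first and unwind the rest.
Step-by-step check of the post-grant state:
  pool = (2, 2, 2)
  run W1 (needs (2, 1, 1), free (2, 2, 2)); after release of (1, 1, 0) the pool is (3, 3, 2)
  run W4 (needs (2, 1, 2), free (3, 3, 2)); after release of (1, 1, 1) the pool is (4, 4, 3)
  run W6 (needs (1, 3, 2), free (4, 4, 3)); after release of (1, 1, 1) the pool is (5, 5, 4)
  run W9 (needs (5, 2, 1), free (5, 5, 4)); after release of (3, 3, 0) the pool is (8, 8, 4)
  run W3 (needs (3, 6, 1), free (8, 8, 4)); after release of (2, 2, 2) the pool is (10, 10, 6)
  run W8 (needs (2, 7, 0), free (10, 10, 6)); after release of (0, 2, 0) the pool is (10, 12, 6)


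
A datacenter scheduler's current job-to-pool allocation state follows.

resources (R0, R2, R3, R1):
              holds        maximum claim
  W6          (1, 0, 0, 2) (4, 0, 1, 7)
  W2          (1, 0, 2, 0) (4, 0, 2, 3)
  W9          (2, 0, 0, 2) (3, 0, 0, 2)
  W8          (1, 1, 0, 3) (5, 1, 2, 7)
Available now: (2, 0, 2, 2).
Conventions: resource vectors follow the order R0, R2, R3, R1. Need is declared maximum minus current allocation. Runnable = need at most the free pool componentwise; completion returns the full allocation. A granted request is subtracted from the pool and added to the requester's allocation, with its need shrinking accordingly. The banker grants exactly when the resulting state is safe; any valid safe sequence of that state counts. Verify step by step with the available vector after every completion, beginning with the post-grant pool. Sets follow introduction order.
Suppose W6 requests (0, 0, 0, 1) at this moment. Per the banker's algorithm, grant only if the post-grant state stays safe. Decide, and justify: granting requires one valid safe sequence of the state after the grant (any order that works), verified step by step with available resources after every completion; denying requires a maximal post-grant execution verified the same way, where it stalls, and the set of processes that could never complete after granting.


DENY: after the grant no complete ordering would exist.
Key observation: the pool after W9, W2 is (5, 0, 4, 3); every surviving request exceeds it in R1, so progress ends there.
Pretend the grant happened; the run W9, W2 goes as far as possible. Check, step by step:
  pool = (2, 0, 2, 1)
  run W9 (needs (1, 0, 0, 0), free (2, 0, 2, 1)); after release of (2, 0, 0, 2) the pool is (4, 0, 2, 3)
  run W2 (needs (3, 0, 0, 3), free (4, 0, 2, 3)); after release of (1, 0, 2, 0) the pool is (5, 0, 4, 3)
  W6 cannot run: need (3, 0, 1, 4) vs free (5, 0, 4, 3) (insufficient R1)
  W8 cannot run: need (4, 0, 2, 4) vs free (5, 0, 4, 3) (insufficient R1)
Had the request been granted, W6 and W8 could never finish.


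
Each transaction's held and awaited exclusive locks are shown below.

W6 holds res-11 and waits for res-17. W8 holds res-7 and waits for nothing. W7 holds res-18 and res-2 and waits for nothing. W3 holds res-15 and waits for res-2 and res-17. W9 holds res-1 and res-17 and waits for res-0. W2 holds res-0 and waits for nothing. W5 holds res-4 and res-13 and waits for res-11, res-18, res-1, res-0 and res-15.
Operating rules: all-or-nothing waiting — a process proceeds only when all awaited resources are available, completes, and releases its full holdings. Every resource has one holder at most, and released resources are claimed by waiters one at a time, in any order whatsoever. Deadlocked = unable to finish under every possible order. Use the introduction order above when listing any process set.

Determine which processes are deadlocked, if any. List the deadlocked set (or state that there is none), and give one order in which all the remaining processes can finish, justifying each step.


No process is deadlocked.
Key observation: all waits point, directly or indirectly, at processes that can finish, so nothing is permanently blocked.
A valid finishing order for the others: W2, W9, W7, W3, W8, W6, W5.
Walking it through:
  W2: no waits; runs immediately, freeing res-0
  W9: everything it awaited (res-0) is free; runs, freeing res-1 and res-17
  W7: no waits; runs immediately, freeing res-18 and res-2
  W3: everything it awaited (res-2 and res-17) is free; runs, freeing res-15
  W8: no waits; runs immediately, freeing res-7
  W6: everything it awaited (res-17) is free; runs, freeing res-11
  W5: everything it awaited (res-11, res-18, res-1, res-0 and res-15) is free; runs, freeing res-4 and res-13
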